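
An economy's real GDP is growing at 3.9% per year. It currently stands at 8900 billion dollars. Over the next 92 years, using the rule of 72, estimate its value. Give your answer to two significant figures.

approximately 280000 billion dollars

It doubles every 72/3.9 ≈ 18.46 years, so 92 years is 4.98 doublings.
2^4.98 ≈ 31.56; 8900 × 31.56 ≈ 280000 billion dollars.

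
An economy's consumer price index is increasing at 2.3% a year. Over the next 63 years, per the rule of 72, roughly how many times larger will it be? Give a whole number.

72/2.3 ≈ 31.30 years per doubling.
63 years fits 2 doublings: 2^2 = 4.

roughly 4 times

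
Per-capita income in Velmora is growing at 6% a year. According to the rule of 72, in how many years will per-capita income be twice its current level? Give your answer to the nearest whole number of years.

about 12 years

72/6 ≈ 12.00, so it doubles roughly every 12 years.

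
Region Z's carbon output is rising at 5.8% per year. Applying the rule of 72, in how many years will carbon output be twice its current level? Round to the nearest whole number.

12 years

Doubling time ≈ 72 / 5.8 = 12.41 years.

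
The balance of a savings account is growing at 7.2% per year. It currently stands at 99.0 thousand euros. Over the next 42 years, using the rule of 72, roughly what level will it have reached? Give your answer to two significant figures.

It doubles every 72/7.2 ≈ 10.00 years, so 42 years is 4.20 doublings.
2^4.20 ≈ 18.38; 99.0 × 18.38 ≈ 1800 thousand euros.

1800 thousand euros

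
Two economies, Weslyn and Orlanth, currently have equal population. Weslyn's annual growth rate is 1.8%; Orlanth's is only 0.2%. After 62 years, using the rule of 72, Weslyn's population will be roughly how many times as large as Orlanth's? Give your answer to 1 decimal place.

2.6 times

Only the 1.6-point difference matters.
72/1.6 ≈ 45.00 years per doubling of the ratio; 62 years gives 1.38 doublings, so ≈ 2.6×.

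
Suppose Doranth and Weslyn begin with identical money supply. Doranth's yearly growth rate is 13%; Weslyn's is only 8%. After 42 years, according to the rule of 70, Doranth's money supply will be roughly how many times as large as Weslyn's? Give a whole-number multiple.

Only the 5-point difference matters.
70/5 ≈ 14.00 years per doubling of the ratio; 42 years gives 3.00 doublings, so ≈ 8×.

≈ 8 times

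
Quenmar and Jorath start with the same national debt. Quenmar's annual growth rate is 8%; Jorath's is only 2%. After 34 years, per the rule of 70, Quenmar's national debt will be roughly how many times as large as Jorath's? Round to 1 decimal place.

around 7.5 times

Rate gap = 8% − 2% = 6 points.
The ratio doubles every 70/6 ≈ 11.67 years.
34/11.67 ≈ 2.91 doublings → ratio ≈ 2^2.91 ≈ 7.5.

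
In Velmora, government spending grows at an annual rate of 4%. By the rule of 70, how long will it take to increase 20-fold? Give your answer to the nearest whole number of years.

One doubling takes 70/4 = 17.50 years.
Reaching 20× takes log₂(20) ≈ 4.32 doublings.
4.32 × 17.50 ≈ 76 years.

roughly 76 years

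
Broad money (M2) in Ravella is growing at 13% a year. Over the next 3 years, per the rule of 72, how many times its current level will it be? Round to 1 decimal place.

Doubles every ≈ 5.54 years (72/13).
3 years is 0.54 doublings; 2^0.54 ≈ 1.5×.

roughly 1.5 times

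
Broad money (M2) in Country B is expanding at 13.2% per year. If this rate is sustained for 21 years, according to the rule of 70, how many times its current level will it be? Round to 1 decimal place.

15.6 times

Doubles every ≈ 5.30 years (70/13.2).
21 years is 3.96 doublings; 2^3.96 ≈ 15.6×.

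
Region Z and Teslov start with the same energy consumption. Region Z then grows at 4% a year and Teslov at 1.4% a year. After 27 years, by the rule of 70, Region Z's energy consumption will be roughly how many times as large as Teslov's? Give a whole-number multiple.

around 2 times

Only the 2.6-point difference matters.
70/2.6 ≈ 26.92 years per doubling of the ratio; 27 years gives 1.00 doublings, so ≈ 2×.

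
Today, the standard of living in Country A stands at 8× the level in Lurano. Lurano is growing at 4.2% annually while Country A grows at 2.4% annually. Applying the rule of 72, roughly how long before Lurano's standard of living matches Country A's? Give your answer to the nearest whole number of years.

approximately 120 years

What matters is the difference: 1.8 pp.
Rule of 72 on the gap: the ratio halves every 72/1.8 ≈ 40.00 years.
An 8× gap closes after 3 halvings: 3 × 40.00 ≈ 120 years.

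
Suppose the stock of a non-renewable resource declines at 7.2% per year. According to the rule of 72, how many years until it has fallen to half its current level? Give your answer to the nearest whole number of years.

roughly 10 years

The rule works in reverse for decay: 72/7.2 ≈ 10.00 years to halve.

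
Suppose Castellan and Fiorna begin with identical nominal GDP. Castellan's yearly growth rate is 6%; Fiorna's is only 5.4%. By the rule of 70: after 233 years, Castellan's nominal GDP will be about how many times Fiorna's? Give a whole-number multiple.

roughly 4 times

Castellan pulls ahead at 0.6 pp per year, so the ratio doubles every 70/0.6 ≈ 116.67 years.
In 233 years that's 2.00 doublings: 2^2.00 ≈ 4.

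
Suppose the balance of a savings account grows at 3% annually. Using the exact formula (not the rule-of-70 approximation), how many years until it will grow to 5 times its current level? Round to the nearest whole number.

t = ln(5) / ln(1 + 0.03) = 1.6094 / 0.029559 ≈ 54.45.
≈ 54 years.

54 years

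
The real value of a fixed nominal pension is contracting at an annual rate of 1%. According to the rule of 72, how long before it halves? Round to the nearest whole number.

The rule works in reverse for decay: 72/1 ≈ 72.00 years to halve.

roughly 72 years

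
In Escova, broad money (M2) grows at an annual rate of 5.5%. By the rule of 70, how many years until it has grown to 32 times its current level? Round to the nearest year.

approximately 64 years

Doubling time ≈ 70/5.5 = 12.73 years.
Getting to 32× needs 5 doublings: 5 × 12.73 ≈ 64 years.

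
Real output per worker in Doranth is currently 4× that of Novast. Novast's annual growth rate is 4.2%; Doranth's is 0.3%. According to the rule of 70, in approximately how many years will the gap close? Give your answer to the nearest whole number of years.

≈ 36 years

Novast gains on Doranth at 4.2% − 0.3% = 3.9 points a year.
At that relative rate the gap halves every 70/3.9 ≈ 17.95 years.
A 4× gap closes after 2 halvings: 2 × 17.95 ≈ 36 years.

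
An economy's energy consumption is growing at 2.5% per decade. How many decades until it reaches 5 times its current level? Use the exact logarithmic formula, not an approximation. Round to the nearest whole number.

65 decades

t = ln(5) / ln(1 + 0.025) = 1.6094 / 0.024693 ≈ 65.18.
≈ 65 decades.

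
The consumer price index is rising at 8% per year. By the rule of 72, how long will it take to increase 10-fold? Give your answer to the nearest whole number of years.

One doubling takes 72/8 = 9.00 years.
10× is log₂ 10 ≈ 3.32 doublings, so ≈ 3.32 × 9.00 = 30 years.

roughly 30 years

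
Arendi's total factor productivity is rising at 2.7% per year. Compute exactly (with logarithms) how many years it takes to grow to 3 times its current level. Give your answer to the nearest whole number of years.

t = ln(3) / ln(1 + 0.027) = 1.0986 / 0.026642 ≈ 41.24.
≈ 41 years.

41 years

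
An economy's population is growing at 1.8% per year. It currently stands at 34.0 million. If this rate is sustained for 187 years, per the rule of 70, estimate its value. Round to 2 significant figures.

about 950 million

It doubles every 70/1.8 ≈ 38.89 years, so 187 years is 4.81 doublings.
2^4.81 ≈ 28.05; 34.0 × 28.05 ≈ 950 million.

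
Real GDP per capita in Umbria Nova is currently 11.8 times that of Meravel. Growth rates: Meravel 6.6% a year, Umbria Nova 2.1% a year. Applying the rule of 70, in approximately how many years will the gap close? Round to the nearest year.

The growth-rate gap is 6.6% − 2.1% = 4.5 percentage points.
So the ratio between them halves every 70/4.5 ≈ 15.56 years.
An 11.8 times gap takes log₂(11.8) ≈ 3.56 halvings to close: 3.56 × 15.56 ≈ 55 years.

≈ 55 years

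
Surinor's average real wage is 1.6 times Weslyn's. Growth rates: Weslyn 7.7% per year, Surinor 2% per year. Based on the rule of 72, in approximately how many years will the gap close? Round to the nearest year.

The growth-rate gap is 7.7% − 2% = 5.7 percentage points.
So the ratio between them halves every 72/5.7 ≈ 12.63 years.
A 1.6 times gap takes log₂(1.6) ≈ 0.68 halvings to close: 0.68 × 12.63 ≈ 9 years.

about 9 years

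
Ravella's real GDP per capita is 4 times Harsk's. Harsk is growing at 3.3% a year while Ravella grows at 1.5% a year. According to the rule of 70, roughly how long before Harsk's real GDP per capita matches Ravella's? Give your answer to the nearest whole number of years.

≈ 78 years

What matters is the difference: 1.8 pp.
Rule of 70 on the gap: the ratio halves every 70/1.8 ≈ 38.89 years.
A 4 times gap closes after 2 halvings: 2 × 38.89 ≈ 78 years.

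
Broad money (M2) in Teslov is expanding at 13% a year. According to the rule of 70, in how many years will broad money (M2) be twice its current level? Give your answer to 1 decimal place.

70/13 ≈ 5.38, so it doubles roughly every 5.4 years.

5.4 years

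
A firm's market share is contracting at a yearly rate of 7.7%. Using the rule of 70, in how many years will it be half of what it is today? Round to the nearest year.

around 9 years

Falling at 7.7%, it halves about every 70/7.7 = 9.09 years.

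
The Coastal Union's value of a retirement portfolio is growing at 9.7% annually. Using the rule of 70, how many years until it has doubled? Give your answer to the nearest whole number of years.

about 7 years

70/9.7 ≈ 7.22, so it doubles roughly every 7 years.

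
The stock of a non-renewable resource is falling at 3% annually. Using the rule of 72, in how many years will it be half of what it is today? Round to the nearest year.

about 24 years

The rule works in reverse for decay: 72/3 ≈ 24.00 years to halve.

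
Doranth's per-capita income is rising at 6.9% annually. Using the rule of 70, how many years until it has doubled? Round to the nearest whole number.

about 10 years

At 6.9%, doubling takes about 70/6.9 = 10.14 years.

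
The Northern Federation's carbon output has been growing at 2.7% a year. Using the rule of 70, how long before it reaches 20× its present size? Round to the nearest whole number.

At 2.7% it doubles every 70/2.7 ≈ 25.93 years.
Reaching 20× takes log₂(20) ≈ 4.32 doublings.
4.32 × 25.93 ≈ 112 years.

approximately 112 years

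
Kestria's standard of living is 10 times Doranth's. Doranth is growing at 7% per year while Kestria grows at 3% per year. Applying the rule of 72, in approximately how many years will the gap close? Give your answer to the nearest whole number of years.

≈ 60 years

What matters is the difference: 4 pp.
Rule of 72 on the gap: the ratio halves every 72/4 ≈ 18.00 years.
A 10 times gap takes log₂(10) ≈ 3.32 halvings to close: 3.32 × 18.00 ≈ 60 years.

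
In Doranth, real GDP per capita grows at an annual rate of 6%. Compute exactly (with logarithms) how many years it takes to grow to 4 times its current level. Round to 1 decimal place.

t = ln(4) / ln(1 + 0.06) = 1.3863 / 0.058269 ≈ 23.79.

23.8 years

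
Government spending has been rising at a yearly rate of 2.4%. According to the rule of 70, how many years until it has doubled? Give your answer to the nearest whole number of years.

Doubling time ≈ 70 / 2.4 = 29.17 years.

29 years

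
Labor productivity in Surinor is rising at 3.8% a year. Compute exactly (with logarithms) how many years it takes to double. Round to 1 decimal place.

t = ln(2) / ln(1 + 0.038) = 0.6931 / 0.037296 ≈ 18.58.

18.6 years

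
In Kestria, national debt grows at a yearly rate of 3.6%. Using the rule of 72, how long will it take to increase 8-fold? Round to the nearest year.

One doubling takes 72/3.6 = 20.00 years.
8× is 3 doublings, so 3 × 20.00 ≈ 60 years.

60 years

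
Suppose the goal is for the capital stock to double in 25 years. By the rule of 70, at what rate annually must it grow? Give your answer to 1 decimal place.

70 / 25 ≈ 2.80, so about 2.8% annually.

≈ 2.8%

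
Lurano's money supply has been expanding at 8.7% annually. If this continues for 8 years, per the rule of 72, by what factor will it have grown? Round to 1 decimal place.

Doubles every ≈ 8.28 years (72/8.7).
8 years is 0.97 doublings; 2^0.97 ≈ 2.0×.

approximately 2.0 times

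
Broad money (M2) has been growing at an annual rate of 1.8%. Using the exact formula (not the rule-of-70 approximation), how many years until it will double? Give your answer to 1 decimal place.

t = ln(2) / ln(1 + 0.018) = 0.6931 / 0.017840 ≈ 38.85.

38.9 years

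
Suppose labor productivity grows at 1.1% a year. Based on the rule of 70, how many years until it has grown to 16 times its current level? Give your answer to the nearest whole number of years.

≈ 255 years

Doubling time ≈ 70/1.1 = 63.64 years.
16× is 4 doublings, so 4 × 63.64 ≈ 255 years.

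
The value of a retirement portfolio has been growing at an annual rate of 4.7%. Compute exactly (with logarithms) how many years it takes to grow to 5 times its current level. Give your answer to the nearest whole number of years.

t = ln(5) / ln(1 + 0.047) = 1.6094 / 0.045929 ≈ 35.04.
≈ 35 years.

35 years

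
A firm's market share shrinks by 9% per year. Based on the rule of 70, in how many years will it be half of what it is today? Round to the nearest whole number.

Halving time ≈ 70 / 9 = 7.78 → 8 years.

approximately 8 years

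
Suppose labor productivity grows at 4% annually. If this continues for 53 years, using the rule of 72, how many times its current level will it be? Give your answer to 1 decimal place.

approximately 7.7 times

Doubles every ≈ 18.00 years (72/4).
53 years is 2.94 doublings; 2^2.94 ≈ 7.7×.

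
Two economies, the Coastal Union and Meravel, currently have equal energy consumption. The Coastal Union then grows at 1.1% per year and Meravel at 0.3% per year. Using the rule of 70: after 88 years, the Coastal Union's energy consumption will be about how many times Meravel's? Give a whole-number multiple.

Only the 0.8-point difference matters.
70/0.8 ≈ 87.50 years per doubling of the ratio; 88 years gives 1.01 doublings, so ≈ 2×.

around 2 times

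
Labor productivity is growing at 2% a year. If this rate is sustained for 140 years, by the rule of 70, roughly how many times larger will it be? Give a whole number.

At 2% one doubling takes ≈ 35.00 years; 140 years is 4 of them, so ×16.

approximately 16 times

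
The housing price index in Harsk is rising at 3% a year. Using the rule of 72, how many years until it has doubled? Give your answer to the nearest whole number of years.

roughly 24 years

72/3 ≈ 24.00, so it doubles roughly every 24 years.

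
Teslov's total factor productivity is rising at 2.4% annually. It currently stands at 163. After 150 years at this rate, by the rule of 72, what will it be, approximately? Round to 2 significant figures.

approximately 5200

Doubling time ≈ 72/2.4 = 30.00 years.
150 years is 150/30.00 ≈ 5.00 doublings, a factor of 2^5.00 ≈ 32.00.
163 × 32.00 ≈ 5200.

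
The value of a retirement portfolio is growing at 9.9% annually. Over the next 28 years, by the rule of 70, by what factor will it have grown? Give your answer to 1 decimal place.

about 15.6 times

Doubling time ≈ 70/9.9 = 7.07 years.
28 years / 7.07 ≈ 3.96 doublings → factor 2^3.96 ≈ 15.6.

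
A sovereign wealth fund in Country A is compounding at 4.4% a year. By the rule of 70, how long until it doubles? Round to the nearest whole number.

Doubling time ≈ 70 / 4.4 = 15.91 years.

approximately 16 years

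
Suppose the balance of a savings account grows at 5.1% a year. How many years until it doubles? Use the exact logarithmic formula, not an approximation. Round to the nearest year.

14 years

t = ln(2) / ln(1 + 0.051) = 0.6931 / 0.049742 ≈ 13.93.
≈ 14 years.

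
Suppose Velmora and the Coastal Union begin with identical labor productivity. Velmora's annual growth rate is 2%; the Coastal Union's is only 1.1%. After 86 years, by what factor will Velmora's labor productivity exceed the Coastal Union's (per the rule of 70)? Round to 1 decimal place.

about 2.2 times

Velmora pulls ahead at 0.9 pp per year, so the ratio doubles every 70/0.9 ≈ 77.78 years.
In 86 years that's 1.11 doublings: 2^1.11 ≈ 2.2.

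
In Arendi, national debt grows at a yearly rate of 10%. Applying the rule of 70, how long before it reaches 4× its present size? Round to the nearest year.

around 14 years

Doubling time ≈ 70/10 = 7.00 years.
4 = 2^2, so 2 doublings → 14 years.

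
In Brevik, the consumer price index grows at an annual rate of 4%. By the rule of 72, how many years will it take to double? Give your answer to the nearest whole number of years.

At 4%, doubling takes about 72/4 = 18.00 years.

around 18 years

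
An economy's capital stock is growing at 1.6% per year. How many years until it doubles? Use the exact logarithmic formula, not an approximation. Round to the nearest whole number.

44 years

t = ln(2) / ln(1 + 0.016) = 0.6931 / 0.015873 ≈ 43.67.
≈ 44 years.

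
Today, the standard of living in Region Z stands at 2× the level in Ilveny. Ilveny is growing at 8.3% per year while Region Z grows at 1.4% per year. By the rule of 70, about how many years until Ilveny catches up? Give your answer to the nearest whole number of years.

What matters is the difference: 6.9 pp.
Rule of 70 on the gap: the ratio halves every 70/6.9 ≈ 10.14 years.
A 2× gap closes after 1 halving: 1 × 10.14 ≈ 10 years.

10 years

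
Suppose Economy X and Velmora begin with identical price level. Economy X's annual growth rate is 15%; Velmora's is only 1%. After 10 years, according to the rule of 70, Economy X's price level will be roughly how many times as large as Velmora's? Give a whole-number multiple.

about 4 times

Rate gap = 15% − 1% = 14 points.
The ratio doubles every 70/14 ≈ 5.00 years.
10/5.00 ≈ 2.00 doublings → ratio ≈ 2^2.00 ≈ 4.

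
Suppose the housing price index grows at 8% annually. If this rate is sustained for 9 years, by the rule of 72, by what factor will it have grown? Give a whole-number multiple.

Doubling time ≈ 72/8 = 9.00 years.
9/9.00 ≈ 1 doubling, so about 2^1 = 2×.

2 times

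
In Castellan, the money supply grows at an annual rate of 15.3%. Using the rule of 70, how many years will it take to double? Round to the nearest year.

At 15.3%, doubling takes about 70/15.3 = 4.58 years.

roughly 5 years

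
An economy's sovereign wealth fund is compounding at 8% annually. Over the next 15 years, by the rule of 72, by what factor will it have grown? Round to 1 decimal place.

Doubling time ≈ 72/8 = 9.00 years.
15 years / 9.00 ≈ 1.67 doublings → factor 2^1.67 ≈ 3.2.

roughly 3.2 times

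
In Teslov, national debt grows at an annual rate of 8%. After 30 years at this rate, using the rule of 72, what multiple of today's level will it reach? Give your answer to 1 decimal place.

Doubling time ≈ 72/8 = 9.00 years.
30 years / 9.00 ≈ 3.33 doublings → factor 2^3.33 ≈ 10.1.

10.1 times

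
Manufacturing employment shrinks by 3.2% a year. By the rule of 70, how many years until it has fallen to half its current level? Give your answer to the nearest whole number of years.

22 years

Falling at 3.2%, it halves about every 70/3.2 = 21.88 years.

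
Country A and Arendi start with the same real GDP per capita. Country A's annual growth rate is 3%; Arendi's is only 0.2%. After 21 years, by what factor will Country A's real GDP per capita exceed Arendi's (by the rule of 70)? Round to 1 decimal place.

Rate gap = 3% − 0.2% = 2.8 points.
The ratio doubles every 70/2.8 ≈ 25.00 years.
21/25.00 ≈ 0.84 doublings → ratio ≈ 2^0.84 ≈ 1.8.

≈ 1.8 times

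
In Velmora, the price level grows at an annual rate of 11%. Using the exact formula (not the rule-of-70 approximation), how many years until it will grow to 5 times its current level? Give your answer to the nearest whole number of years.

t = ln(5) / ln(1 + 0.11) = 1.6094 / 0.104360 ≈ 15.42.
≈ 15 years.

15 years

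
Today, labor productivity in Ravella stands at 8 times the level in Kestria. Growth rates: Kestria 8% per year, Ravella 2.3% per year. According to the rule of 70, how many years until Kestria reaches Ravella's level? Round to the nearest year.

approximately 37 years

What matters is the difference: 5.7 pp.
Rule of 70 on the gap: the ratio halves every 70/5.7 ≈ 12.28 years.
An 8 times gap closes after 3 halvings: 3 × 12.28 ≈ 37 years.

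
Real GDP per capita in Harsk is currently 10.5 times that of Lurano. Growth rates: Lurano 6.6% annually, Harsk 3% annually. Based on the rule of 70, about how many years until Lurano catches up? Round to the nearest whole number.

The growth-rate gap is 6.6% − 3% = 3.6 percentage points.
So the ratio between them halves every 70/3.6 ≈ 19.44 years.
A 10.5 times gap takes log₂(10.5) ≈ 3.39 halvings to close: 3.39 × 19.44 ≈ 66 years.

≈ 66 years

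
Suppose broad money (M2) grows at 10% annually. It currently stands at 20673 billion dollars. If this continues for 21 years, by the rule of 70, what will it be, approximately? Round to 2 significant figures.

around 170000 billion dollars

Doubling time ≈ 70/10 = 7.00 years.
21 years is 21/7.00 ≈ 3.00 doublings, a factor of 2^3.00 ≈ 8.00.
20673 × 8.00 ≈ 170000 billion dollars.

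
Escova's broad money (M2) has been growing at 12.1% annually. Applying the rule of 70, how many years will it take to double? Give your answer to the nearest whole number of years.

At 12.1%, doubling takes about 70/12.1 = 5.79 years.

6 years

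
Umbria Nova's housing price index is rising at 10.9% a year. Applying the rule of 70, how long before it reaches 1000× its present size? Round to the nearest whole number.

around 64 years

One doubling takes 70/10.9 = 6.42 years.
1000× is log₂ 1000 ≈ 9.97 doublings, so ≈ 9.97 × 6.42 = 64 years.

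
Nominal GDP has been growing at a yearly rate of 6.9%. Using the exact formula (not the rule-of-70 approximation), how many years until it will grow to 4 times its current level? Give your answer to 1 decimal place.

t = ln(4) / ln(1 + 0.069) = 1.3863 / 0.066724 ≈ 20.78.

20.8 years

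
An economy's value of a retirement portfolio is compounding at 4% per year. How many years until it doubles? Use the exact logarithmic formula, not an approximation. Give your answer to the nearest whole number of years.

18 years

t = ln(2) / ln(1 + 0.04) = 0.6931 / 0.039221 ≈ 17.67.
≈ 18 years.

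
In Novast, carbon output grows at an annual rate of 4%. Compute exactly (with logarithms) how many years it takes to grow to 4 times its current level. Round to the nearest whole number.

35 years

t = ln(4) / ln(1 + 0.04) = 1.3863 / 0.039221 ≈ 35.35.
≈ 35 years.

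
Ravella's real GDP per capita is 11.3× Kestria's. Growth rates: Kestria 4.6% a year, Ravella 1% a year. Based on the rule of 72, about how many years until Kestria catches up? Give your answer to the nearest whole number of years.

The growth-rate gap is 4.6% − 1% = 3.6 percentage points.
So the ratio between them halves every 72/3.6 ≈ 20.00 years.
An 11.3× gap takes log₂(11.3) ≈ 3.50 halvings to close: 3.50 × 20.00 ≈ 70 years.

≈ 70 years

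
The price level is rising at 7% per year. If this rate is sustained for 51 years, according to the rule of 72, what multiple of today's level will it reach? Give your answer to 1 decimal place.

Doubling time ≈ 72/7 = 10.29 years.
51 years / 10.29 ≈ 4.96 doublings → factor 2^4.96 ≈ 31.1.

about 31.1 times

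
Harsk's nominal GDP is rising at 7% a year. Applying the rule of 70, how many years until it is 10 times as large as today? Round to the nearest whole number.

At 7% it doubles every 70/7 ≈ 10.00 years.
Reaching 10× takes log₂(10) ≈ 3.32 doublings.
3.32 × 10.00 ≈ 33 years.

roughly 33 years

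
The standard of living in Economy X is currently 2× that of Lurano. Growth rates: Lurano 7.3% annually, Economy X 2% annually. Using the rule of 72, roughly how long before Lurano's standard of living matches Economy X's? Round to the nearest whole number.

approximately 14 years

Lurano gains on Economy X at 7.3% − 2% = 5.3 points a year.
At that relative rate the gap halves every 72/5.3 ≈ 13.58 years.
A 2× gap closes after 1 halving: 1 × 13.58 ≈ 14 years.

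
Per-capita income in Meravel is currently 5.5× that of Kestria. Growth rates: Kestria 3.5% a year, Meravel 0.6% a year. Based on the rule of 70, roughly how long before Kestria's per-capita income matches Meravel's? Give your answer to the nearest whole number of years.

around 59 years

What matters is the difference: 2.9 pp.
Rule of 70 on the gap: the ratio halves every 70/2.9 ≈ 24.14 years.
A 5.5× gap takes log₂(5.5) ≈ 2.46 halvings to close: 2.46 × 24.14 ≈ 59 years.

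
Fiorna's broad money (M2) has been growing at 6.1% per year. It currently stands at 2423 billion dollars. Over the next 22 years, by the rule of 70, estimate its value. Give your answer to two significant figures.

roughly 9200 billion dollars

Doubling time ≈ 70/6.1 = 11.48 years.
22 years is 22/11.48 ≈ 1.92 doublings, a factor of 2^1.92 ≈ 3.78.
2423 × 3.78 ≈ 9200 billion dollars.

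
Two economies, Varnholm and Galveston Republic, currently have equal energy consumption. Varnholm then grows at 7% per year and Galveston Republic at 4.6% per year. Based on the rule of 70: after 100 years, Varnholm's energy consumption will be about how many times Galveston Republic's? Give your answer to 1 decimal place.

Rate gap = 7% − 4.6% = 2.4 points.
The ratio doubles every 70/2.4 ≈ 29.17 years.
100/29.17 ≈ 3.43 doublings → ratio ≈ 2^3.43 ≈ 10.8.

around 10.8 times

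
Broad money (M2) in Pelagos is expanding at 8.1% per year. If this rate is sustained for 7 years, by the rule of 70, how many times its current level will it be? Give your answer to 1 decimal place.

Doubling time ≈ 70/8.1 = 8.64 years.
7 years / 8.64 ≈ 0.81 doublings → factor 2^0.81 ≈ 1.8.

about 1.8 times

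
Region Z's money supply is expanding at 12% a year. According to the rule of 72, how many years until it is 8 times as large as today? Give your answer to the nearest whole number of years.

One doubling takes 72/12 = 6.00 years.
Getting to 8× needs 3 doublings: 3 × 6.00 ≈ 18 years.

around 18 years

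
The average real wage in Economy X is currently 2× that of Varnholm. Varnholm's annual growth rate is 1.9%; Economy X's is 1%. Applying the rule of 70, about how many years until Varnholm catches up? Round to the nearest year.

What matters is the difference: 0.9 pp.
Rule of 70 on the gap: the ratio halves every 70/0.9 ≈ 77.78 years.
A 2× gap closes after 1 halving: 1 × 77.78 ≈ 78 years.

roughly 78 years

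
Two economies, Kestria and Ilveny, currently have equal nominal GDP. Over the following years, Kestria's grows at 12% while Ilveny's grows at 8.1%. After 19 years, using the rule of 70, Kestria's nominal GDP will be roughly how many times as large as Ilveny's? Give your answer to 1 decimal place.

approximately 2.1 times

Rate gap = 12% − 8.1% = 3.9 points.
The ratio doubles every 70/3.9 ≈ 17.95 years.
19/17.95 ≈ 1.06 doublings → ratio ≈ 2^1.06 ≈ 2.1.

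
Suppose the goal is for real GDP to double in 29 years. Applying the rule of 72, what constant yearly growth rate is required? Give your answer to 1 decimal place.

72 / 29 ≈ 2.48, so about 2.5% per year.

about 2.5% per year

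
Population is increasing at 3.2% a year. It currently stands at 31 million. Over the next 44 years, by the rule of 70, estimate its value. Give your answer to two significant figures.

around 120 million

It doubles every 70/3.2 ≈ 21.88 years, so 44 years is 2.01 doublings.
2^2.01 ≈ 4.03; 31 × 4.03 ≈ 120 million.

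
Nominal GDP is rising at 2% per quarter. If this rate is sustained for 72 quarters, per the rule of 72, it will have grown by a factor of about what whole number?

roughly 4 times

72/2 ≈ 36.00 quarters per doubling.
72 quarters fits 2 doublings: 2^2 = 4.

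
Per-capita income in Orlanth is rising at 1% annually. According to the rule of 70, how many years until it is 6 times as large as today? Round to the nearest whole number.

181 years

At 1% it doubles every 70/1 ≈ 70.00 years.
Reaching 6× takes log₂(6) ≈ 2.58 doublings.
2.58 × 70.00 ≈ 181 years.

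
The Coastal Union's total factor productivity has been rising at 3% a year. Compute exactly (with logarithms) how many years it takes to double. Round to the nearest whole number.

t = ln(2) / ln(1 + 0.03) = 0.6931 / 0.029559 ≈ 23.45.
≈ 23 years.

23 years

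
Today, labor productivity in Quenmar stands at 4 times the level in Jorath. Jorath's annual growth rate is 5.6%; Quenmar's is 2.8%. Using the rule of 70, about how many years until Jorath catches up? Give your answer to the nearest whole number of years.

roughly 50 years

Jorath gains on Quenmar at 5.6% − 2.8% = 2.8 points a year.
At that relative rate the gap halves every 70/2.8 ≈ 25.00 years.
A 4 times gap closes after 2 halvings: 2 × 25.00 ≈ 50 years.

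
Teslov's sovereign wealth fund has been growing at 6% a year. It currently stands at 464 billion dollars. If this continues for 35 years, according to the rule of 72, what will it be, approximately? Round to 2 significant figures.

around 3500 billion dollars

Doubling time ≈ 72/6 = 12.00 years.
35 years is 35/12.00 ≈ 2.92 doublings, a factor of 2^2.92 ≈ 7.57.
464 × 7.57 ≈ 3500 billion dollars.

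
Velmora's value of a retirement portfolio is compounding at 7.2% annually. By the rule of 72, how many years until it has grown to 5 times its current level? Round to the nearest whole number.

At 7.2% it doubles every 72/7.2 ≈ 10.00 years.
5× is log₂ 5 ≈ 2.32 doublings, so ≈ 2.32 × 10.00 = 23 years.

23 years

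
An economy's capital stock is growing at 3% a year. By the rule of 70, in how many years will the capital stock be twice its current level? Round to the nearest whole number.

23 years

Doubling time ≈ 70 / 3 = 23.33 years.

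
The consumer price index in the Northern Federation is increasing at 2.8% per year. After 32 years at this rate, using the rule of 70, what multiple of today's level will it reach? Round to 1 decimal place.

roughly 2.4 times

Doubles every ≈ 25.00 years (70/2.8).
32 years is 1.28 doublings; 2^1.28 ≈ 2.4×.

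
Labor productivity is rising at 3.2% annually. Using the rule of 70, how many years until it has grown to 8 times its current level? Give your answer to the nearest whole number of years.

about 66 years

Doubling time ≈ 70/3.2 = 21.88 years.
Getting to 8× needs 3 doublings: 3 × 21.88 ≈ 66 years.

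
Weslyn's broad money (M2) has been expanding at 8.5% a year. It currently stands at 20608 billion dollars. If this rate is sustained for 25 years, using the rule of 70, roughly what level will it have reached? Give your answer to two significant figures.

Doubling time ≈ 70/8.5 = 8.24 years.
25 years is 25/8.24 ≈ 3.03 doublings, a factor of 2^3.03 ≈ 8.17.
20608 × 8.17 ≈ 170000 billion dollars.

≈ 170000 billion dollars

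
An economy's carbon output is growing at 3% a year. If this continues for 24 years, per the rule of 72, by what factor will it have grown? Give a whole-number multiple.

about 2 times

72/3 ≈ 24.00 years per doubling.
24 years fits 1 doubling: 2^1 = 2.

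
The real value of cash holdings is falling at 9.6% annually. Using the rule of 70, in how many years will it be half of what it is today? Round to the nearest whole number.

roughly 7 years

The rule works in reverse for decay: 70/9.6 ≈ 7.29 years to halve.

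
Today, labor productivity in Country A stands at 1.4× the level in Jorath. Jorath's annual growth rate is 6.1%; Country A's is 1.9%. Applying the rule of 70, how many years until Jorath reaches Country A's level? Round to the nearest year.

The growth-rate gap is 6.1% − 1.9% = 4.2 percentage points.
So the ratio between them halves every 70/4.2 ≈ 16.67 years.
A 1.4× gap takes log₂(1.4) ≈ 0.49 halvings to close: 0.49 × 16.67 ≈ 8 years.

roughly 8 years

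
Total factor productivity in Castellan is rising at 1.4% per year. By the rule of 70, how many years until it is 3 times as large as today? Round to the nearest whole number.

One doubling takes 70/1.4 = 50.00 years.
3× is log₂ 3 ≈ 1.58 doublings, so ≈ 1.58 × 50.00 = 79 years.

about 79 years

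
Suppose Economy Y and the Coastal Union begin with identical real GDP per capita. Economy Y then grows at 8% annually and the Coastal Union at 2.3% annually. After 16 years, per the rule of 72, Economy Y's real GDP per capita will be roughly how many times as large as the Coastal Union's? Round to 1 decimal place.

Only the 5.7-point difference matters.
72/5.7 ≈ 12.63 years per doubling of the ratio; 16 years gives 1.27 doublings, so ≈ 2.4×.

roughly 2.4 times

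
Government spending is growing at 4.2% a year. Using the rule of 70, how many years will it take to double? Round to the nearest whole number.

around 17 years

70/4.2 ≈ 16.67, so it doubles roughly every 17 years.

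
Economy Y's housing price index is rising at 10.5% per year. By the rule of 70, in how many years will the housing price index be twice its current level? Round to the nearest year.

Doubling time ≈ 70 / 10.5 = 6.67 years.

7 years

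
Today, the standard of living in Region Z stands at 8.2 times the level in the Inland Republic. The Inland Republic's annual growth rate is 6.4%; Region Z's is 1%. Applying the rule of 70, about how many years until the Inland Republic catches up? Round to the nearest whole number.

around 39 years

The growth-rate gap is 6.4% − 1% = 5.4 percentage points.
So the ratio between them halves every 70/5.4 ≈ 12.96 years.
An 8.2 times gap takes log₂(8.2) ≈ 3.04 halvings to close: 3.04 × 12.96 ≈ 39 years.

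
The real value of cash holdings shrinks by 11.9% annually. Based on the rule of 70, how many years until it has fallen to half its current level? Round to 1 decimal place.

approximately 5.9 years

The rule works in reverse for decay: 70/11.9 ≈ 5.88 years to halve.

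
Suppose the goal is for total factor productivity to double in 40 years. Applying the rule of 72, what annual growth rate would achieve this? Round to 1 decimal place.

approximately 1.8%

72 / 40 ≈ 1.80, so about 1.8% annually.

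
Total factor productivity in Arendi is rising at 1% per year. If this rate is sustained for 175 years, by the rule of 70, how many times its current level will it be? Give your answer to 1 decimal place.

Doubling time ≈ 70/1 = 70.00 years.
175 years / 70.00 ≈ 2.50 doublings → factor 2^2.50 ≈ 5.7.

5.7 times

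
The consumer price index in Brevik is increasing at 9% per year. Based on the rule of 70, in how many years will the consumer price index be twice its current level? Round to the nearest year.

70/9 ≈ 7.78, so it doubles roughly every 8 years.

roughly 8 years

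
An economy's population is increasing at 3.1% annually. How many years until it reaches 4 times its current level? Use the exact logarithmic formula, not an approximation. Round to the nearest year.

45 years

t = ln(4) / ln(1 + 0.031) = 1.3863 / 0.030529 ≈ 45.41.
≈ 45 years.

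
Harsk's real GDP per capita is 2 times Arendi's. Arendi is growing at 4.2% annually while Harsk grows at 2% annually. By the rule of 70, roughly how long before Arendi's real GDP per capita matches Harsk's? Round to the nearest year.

What matters is the difference: 2.2 pp.
Rule of 70 on the gap: the ratio halves every 70/2.2 ≈ 31.82 years.
A 2 times gap closes after 1 halving: 1 × 31.82 ≈ 32 years.

approximately 32 years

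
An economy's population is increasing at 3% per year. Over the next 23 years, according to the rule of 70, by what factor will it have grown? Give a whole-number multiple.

≈ 2 times

At 3% one doubling takes ≈ 23.33 years; 23 years is 1 of them, so ×2.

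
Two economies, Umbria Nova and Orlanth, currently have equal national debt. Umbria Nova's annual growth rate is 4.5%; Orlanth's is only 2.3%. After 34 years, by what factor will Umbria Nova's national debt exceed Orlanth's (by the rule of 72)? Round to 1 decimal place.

approximately 2.1 times

Umbria Nova pulls ahead at 2.2 pp per year, so the ratio doubles every 72/2.2 ≈ 32.73 years.
In 34 years that's 1.04 doublings: 2^1.04 ≈ 2.1.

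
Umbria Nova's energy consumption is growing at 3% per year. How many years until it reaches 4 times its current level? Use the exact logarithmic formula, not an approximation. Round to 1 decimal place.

t = ln(4) / ln(1 + 0.03) = 1.3863 / 0.029559 ≈ 46.90.

46.9 years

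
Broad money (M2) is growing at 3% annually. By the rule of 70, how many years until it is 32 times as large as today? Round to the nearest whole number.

117 years

One doubling takes 70/3 = 23.33 years.
32 = 2^5, so 5 doublings → 117 years.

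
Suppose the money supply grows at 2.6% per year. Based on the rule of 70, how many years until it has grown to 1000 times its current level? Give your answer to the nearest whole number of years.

Doubling time ≈ 70/2.6 = 26.92 years.
Reaching 1000× takes log₂(1000) ≈ 9.97 doublings.
9.97 × 26.92 ≈ 268 years.

≈ 268 years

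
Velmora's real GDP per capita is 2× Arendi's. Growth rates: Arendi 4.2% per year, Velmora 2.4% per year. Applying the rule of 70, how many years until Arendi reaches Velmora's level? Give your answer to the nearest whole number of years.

Arendi gains on Velmora at 4.2% − 2.4% = 1.8 points a year.
At that relative rate the gap halves every 70/1.8 ≈ 38.89 years.
A 2× gap closes after 1 halving: 1 × 38.89 ≈ 39 years.

≈ 39 years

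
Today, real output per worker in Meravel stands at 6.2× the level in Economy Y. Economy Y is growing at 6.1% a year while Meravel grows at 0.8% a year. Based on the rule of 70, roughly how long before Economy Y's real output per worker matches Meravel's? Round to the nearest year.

The growth-rate gap is 6.1% − 0.8% = 5.3 percentage points.
So the ratio between them halves every 70/5.3 ≈ 13.21 years.
A 6.2× gap takes log₂(6.2) ≈ 2.63 halvings to close: 2.63 × 13.21 ≈ 35 years.

approximately 35 years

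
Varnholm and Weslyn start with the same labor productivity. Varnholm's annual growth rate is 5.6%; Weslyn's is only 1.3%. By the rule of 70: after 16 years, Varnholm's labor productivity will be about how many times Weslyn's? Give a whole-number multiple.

Varnholm pulls ahead at 4.3 pp per year, so the ratio doubles every 70/4.3 ≈ 16.28 years.
In 16 years that's 0.98 doublings: 2^0.98 ≈ 2.

approximately 2 times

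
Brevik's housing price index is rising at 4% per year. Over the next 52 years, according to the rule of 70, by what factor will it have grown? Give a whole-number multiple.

At 4% one doubling takes ≈ 17.50 years; 52 years is 3 of them, so ×8.

about 8 times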